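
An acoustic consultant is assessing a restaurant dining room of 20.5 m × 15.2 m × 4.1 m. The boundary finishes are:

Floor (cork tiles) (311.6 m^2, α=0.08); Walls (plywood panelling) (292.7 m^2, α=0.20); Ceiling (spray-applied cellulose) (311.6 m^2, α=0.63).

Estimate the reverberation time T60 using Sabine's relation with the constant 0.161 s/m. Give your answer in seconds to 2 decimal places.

0.74 sec

A = Σ Sᵢαᵢ = 311.6×0.08 + 292.7×0.20 + 311.6×0.63 = 279.776 sabins.
Volume V = 20.5 × 15.2 × 4.1 = 1277.56 m³.
Sabine: RT60 = 0.161 × 1277.56 / 279.776 = 0.74 s.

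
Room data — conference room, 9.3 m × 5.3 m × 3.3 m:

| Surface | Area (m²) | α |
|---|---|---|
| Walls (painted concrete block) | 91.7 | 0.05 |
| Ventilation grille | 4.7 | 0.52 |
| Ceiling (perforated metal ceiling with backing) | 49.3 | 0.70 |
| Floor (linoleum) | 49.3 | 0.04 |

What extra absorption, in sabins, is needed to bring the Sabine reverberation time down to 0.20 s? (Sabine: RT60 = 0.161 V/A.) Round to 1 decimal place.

Equivalent absorption area: A₁ = 91.7*0.05 + 4.7*0.52 + 49.3*0.70 + 49.3*0.04 = 43.511 m².
For T = 0.20 s, need A₂ = 0.161·V/T = 0.161·162.657/0.20 = 130.939 sabins.
Additional absorption ΔA = 130.939 − 43.511 = 87.4 sabins.

87.4 sabins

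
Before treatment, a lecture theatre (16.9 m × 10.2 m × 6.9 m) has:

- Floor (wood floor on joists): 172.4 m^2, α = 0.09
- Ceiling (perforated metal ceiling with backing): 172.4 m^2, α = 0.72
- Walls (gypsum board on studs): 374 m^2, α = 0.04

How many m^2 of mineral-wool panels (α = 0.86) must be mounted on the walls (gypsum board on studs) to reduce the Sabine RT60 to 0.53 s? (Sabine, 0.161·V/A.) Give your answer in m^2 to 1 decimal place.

252.1

Summing Sᵢαᵢ: 15.516 + 124.128 + 14.960 → A₁ = 154.604 sabins.
V = 1189.422 m³. Target absorption A₂ = 0.161 × 1189.422 / 0.53 = 361.315 sabins.
ΔA needed = 361.315 − 154.604 = 206.711 sabins.
Net gain per m^2: Δα = 0.86 − 0.04 = 0.82.
Area = ΔA/Δα = 206.711/0.82 = 252.1 m^2.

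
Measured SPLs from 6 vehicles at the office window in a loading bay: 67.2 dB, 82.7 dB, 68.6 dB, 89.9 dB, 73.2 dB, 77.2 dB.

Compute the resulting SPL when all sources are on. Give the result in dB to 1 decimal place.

91.0 dB

Σ 10^(Lᵢ/10) = 1.249e+09.
L_total = 10·log₁₀(1.249e+09) = 91.0 dB.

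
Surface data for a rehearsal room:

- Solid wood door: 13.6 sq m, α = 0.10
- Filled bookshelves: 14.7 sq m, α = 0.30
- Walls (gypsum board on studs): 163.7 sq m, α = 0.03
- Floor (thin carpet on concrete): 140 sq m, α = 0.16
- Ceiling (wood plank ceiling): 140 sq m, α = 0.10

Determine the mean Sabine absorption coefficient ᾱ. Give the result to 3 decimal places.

S = Σ Sᵢ = 13.6 + 14.7 + 163.7 + 140 + 140 = 472.0 sq m.
Weighted sum Σ Sα = 47.081.
ᾱ = A/S = 0.100.

0.100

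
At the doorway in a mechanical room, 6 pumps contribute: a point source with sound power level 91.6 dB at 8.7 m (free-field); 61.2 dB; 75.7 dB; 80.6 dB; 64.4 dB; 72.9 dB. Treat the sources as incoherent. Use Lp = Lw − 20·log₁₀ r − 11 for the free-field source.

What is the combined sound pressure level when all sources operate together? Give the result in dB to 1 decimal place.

82.5 dB

Source at 8.7 m: Lp = 91.6 − 20·log₁₀(8.7) − 11 = 61.8 dB.
Sum in the linear (power) domain: Σ 10^(Lᵢ/10) = 10^(61.8/10) + 10^(61.2/10) + 10^(75.7/10) + 10^(80.6/10) + 10^(64.4/10) + 10^(72.9/10) = 1.771e+08.
Back to dB: 10·log₁₀ Σ = 82.5 dB.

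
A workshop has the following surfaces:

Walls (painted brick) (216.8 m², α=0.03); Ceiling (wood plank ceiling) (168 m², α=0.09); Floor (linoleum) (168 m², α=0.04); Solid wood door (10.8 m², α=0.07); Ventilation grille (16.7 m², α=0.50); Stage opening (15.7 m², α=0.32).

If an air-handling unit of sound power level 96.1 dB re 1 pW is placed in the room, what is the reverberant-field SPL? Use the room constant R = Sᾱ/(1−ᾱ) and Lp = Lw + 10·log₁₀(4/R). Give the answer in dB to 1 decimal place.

85.5 dB

A = 42.474 sabins; S = 596.0 m².
ᾱ = 0.0713, so room constant R = A/(1−ᾱ) = 45.735 m².
Lp = Lw + 10 log₁₀(4/R) = 96.1 -10.58 = 85.5 dB.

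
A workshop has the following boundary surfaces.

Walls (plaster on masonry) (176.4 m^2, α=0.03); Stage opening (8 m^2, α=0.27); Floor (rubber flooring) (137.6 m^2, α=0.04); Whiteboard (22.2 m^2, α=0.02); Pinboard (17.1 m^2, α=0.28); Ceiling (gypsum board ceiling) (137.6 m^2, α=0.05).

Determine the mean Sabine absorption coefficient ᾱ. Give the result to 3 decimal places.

S = Σ Sᵢ = 176.4 + 8 + 137.6 + 22.2 + 17.1 + 137.6 = 498.9 m^2.
Weighted sum Σ Sα = 25.068.
ᾱ = 25.068 / 498.9 = 0.050.

0.050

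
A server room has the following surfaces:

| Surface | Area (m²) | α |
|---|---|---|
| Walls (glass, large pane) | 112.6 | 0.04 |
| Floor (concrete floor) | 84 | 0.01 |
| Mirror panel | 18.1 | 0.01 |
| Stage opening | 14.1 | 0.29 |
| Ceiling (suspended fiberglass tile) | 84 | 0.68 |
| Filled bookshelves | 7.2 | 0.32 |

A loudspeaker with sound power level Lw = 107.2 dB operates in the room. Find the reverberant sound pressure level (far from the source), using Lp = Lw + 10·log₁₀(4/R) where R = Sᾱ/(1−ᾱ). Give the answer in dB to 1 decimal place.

Σ(Sᵢαᵢ) = 112.6·0.04 + 84·0.01 + 18.1·0.01 + 14.1·0.29 + 84·0.68 + 7.2·0.32 = 69.038; total area S = 320.0 m².
ᾱ = 69.038/320.0 = 0.2157; R = Sᾱ/(1−ᾱ) = 69.038/(1−0.2157) = 88.025 m².
Lp = Lw + 10 log₁₀(4/R) = 107.2 -13.43 = 93.8 dB.

93.8 dB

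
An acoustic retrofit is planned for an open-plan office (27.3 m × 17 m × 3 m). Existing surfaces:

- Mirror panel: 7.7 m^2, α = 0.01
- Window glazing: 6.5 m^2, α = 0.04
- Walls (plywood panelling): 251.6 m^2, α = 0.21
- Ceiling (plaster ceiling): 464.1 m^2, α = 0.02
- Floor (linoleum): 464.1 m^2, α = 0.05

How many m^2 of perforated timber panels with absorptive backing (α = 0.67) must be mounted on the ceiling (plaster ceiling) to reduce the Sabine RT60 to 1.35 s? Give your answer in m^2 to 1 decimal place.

Total absorption A₁ = 7.7×0.01 + 6.5×0.04 + 251.6×0.21 + 464.1×0.02 + 464.1×0.05
  = 0.077 + 0.260 + 52.836 + 9.282 + 23.205 = 85.660 m^2 sabins.
Required A₂ = 0.161·1392.3/1.35 = 166.045 sabins.
ΔA needed = 166.045 − 85.660 = 80.385 sabins.
Net gain per m^2: Δα = 0.67 − 0.02 = 0.65.
Area = ΔA/Δα = 80.385/0.65 = 123.7 m^2.

123.7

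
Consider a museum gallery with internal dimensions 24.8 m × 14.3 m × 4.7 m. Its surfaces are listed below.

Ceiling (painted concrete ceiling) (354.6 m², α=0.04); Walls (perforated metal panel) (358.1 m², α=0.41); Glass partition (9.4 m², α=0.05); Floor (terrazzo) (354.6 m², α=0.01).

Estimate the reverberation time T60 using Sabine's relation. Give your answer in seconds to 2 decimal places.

A = Σ Sᵢαᵢ = 354.6*0.04 + 358.1*0.41 + 9.4*0.05 + 354.6*0.01 = 165.021 sabins.
Volume V = 24.8 × 14.3 × 4.7 = 1666.808 m³.
T = 0.161 V/A = 0.161·1666.808/165.021 = 1.63 s.

1.63 s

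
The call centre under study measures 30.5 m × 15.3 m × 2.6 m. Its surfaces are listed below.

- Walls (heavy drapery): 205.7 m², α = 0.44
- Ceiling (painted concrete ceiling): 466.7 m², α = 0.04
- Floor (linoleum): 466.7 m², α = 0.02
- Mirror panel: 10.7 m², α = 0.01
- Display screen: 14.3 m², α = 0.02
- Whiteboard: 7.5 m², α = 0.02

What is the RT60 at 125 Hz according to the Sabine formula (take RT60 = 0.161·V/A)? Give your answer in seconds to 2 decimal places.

1.64 seconds

Equivalent absorption area: A = 205.7*0.44 + 466.7*0.04 + 466.7*0.02 + 10.7*0.01 + 14.3*0.02 + 7.5*0.02 = 119.053 m².
Volume V = 30.5 × 15.3 × 2.6 = 1213.29 m³.
T = 0.161 V/A = 0.161·1213.29/119.053 = 1.64 s.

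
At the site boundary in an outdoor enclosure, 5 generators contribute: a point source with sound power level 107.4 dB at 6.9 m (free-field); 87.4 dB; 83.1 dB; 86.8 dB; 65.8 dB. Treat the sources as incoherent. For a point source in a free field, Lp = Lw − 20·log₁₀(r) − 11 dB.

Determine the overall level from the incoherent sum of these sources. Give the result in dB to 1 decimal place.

Source at 6.9 m: Lp = 107.4 − 20·log₁₀(6.9) − 11 = 79.6 dB.
Σ 10^(Lᵢ/10) = 1.327e+09.
Back to dB: 10·log₁₀ Σ = 91.2 dB.

91.2 dB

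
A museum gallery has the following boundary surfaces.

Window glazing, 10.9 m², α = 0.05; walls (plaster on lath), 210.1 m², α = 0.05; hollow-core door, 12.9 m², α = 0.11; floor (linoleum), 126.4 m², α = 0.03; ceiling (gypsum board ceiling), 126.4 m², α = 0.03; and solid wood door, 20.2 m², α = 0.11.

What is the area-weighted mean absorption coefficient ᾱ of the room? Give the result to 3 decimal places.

0.044

Total surface area S = 506.9 m².
Σ(Sᵢαᵢ) = 10.9·0.05 + 210.1·0.05 + 12.9·0.11 + 126.4·0.03 + 126.4·0.03 + 20.2·0.11 = 22.275.
ᾱ = A/S = 0.044.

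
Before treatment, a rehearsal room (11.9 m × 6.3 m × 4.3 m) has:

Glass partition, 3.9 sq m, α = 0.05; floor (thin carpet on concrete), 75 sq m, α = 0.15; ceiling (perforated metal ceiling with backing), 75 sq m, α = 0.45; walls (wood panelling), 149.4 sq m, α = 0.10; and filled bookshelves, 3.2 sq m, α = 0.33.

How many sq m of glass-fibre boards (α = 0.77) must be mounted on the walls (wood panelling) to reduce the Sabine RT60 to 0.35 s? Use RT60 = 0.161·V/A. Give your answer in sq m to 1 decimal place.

Total absorption A₁ = 3.9*0.05 + 75*0.15 + 75*0.45 + 149.4*0.10 + 3.2*0.33
  = 0.195 + 11.250 + 33.750 + 14.940 + 1.056 = 61.191 sq m sabins.
V = 322.371 m³. Target absorption A₂ = 0.161 × 322.371 / 0.35 = 148.291 sabins.
ΔA needed = 148.291 − 61.191 = 87.100 sabins.
Net gain per sq m: Δα = 0.77 − 0.10 = 0.67.
Panel area = 87.100 / 0.67 = 130.0 sq m.

130.0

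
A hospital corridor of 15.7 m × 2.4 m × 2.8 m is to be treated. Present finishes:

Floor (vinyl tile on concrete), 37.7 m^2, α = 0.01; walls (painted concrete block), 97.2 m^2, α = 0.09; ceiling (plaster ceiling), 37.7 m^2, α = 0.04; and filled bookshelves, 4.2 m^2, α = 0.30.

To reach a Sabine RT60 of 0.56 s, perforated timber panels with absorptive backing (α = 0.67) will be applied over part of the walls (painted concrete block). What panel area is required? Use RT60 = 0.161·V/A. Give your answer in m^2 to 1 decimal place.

31.8

Equivalent absorption area: A₁ = 37.7×0.01 + 97.2×0.09 + 37.7×0.04 + 4.2×0.30 = 11.893 m^2.
V = 105.504 m³. Target absorption A₂ = 0.161 × 105.504 / 0.56 = 30.332 sabins.
ΔA needed = 30.332 − 11.893 = 18.439 sabins.
Each m^2 of panel replacing the walls (painted concrete block) adds (0.67 − 0.09) = 0.58 sabins.
Area = ΔA/Δα = 18.439/0.58 = 31.8 m^2.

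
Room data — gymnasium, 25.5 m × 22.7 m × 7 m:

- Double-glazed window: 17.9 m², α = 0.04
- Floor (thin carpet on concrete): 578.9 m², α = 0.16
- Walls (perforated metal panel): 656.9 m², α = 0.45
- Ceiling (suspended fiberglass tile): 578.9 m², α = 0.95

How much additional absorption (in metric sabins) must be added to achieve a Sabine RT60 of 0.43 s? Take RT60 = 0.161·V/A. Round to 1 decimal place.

A₁ = Σ Sᵢαᵢ = 17.9×0.04 + 578.9×0.16 + 656.9×0.45 + 578.9×0.95 = 938.900 sabins.
V = 4051.95 m³. Required absorption A₂ = 0.161 × 4051.95 / 0.43 = 1517.125 sabins.
Shortfall: 1517.125 − 938.900 = 578.2 sabins.

578.2 sabins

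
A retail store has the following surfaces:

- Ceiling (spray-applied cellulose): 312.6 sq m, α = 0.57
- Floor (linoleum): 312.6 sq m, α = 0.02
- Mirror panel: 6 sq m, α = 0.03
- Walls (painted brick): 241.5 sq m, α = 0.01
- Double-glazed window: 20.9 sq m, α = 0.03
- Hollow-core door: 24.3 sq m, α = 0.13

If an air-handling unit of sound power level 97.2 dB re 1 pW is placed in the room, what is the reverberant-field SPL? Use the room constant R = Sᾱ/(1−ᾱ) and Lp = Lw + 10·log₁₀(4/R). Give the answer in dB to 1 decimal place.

79.4 dB

A = 190.815 sabins; S = 917.9 sq m.
ᾱ = 190.815/917.9 = 0.2079; R = Sᾱ/(1−ᾱ) = 190.815/(1−0.2079) = 240.898 sq m.
Lp = 97.2 + 10·log₁₀(4/240.898) = 97.2 + (-17.80) = 79.4 dB.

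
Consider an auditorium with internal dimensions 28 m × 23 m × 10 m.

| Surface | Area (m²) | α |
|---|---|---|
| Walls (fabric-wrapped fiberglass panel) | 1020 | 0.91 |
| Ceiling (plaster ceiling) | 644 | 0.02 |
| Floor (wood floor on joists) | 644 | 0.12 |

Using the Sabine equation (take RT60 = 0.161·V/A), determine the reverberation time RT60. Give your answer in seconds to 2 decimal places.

1.02 s

Summing Sᵢαᵢ: 928.200 + 12.880 + 77.280 → A = 1018.360 sabins.
Room volume: 6440 m³.
T = 0.161 V/A = 0.161·6440/1018.360 = 1.02 s.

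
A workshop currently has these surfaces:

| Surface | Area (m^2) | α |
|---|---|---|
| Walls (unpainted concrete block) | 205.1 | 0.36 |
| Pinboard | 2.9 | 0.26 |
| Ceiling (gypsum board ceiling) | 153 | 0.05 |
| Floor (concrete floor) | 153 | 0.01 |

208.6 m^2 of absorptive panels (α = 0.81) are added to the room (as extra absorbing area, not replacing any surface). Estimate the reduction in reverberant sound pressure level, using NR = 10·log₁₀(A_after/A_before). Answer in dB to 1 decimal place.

4.8 dB

A_before = Σ Sᵢαᵢ = 205.1×0.36 + 2.9×0.26 + 153×0.05 + 153×0.01 = 83.770 sabins.
Treatment contributes 208.6·0.81 = 168.966 sabins.
New total A_after = 252.736 sabins.
NR = 10·log₁₀(252.736/83.770) = 4.8 dB.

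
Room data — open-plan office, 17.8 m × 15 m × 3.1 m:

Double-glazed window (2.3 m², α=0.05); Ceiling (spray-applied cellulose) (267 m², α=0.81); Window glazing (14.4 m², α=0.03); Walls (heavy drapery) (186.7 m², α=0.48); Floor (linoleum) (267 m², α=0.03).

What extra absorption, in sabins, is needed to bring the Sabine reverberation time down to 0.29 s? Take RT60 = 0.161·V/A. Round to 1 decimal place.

Equivalent absorption area: A₁ = 2.3·0.05 + 267·0.81 + 14.4·0.03 + 186.7·0.48 + 267·0.03 = 314.443 m².
V = 827.7 m³. Required absorption A₂ = 0.161 × 827.7 / 0.29 = 459.516 sabins.
Additional absorption ΔA = 459.516 − 314.443 = 145.1 sabins.

145.1 sabins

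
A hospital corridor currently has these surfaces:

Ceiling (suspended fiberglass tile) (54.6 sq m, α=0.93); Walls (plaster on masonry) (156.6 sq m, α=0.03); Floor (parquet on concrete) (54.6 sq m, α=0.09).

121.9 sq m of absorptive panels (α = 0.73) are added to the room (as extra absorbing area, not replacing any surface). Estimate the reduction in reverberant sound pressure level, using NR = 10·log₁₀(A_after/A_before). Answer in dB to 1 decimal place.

Summing Sᵢαᵢ: 50.778 + 4.698 + 4.914 → A_before = 60.390 sabins.
Added absorption = 121.9 × 0.73 = 88.987 sabins.
A_after = 60.390 + 88.987 = 149.377 sabins.
NR = 10·log₁₀(149.377/60.390) = 3.9 dB.

3.9 dB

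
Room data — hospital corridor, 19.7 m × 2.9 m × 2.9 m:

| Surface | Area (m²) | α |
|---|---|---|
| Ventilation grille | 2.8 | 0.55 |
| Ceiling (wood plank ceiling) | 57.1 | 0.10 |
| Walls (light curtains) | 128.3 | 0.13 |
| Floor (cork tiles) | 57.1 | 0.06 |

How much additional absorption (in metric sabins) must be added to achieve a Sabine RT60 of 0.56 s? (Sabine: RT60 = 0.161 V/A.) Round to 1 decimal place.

20.3 sabins

A₁ = Σ Sᵢαᵢ = 2.8·0.55 + 57.1·0.10 + 128.3·0.13 + 57.1·0.06 = 27.355 sabins.
Target A₂ = 0.161·165.677/0.56 = 47.632 sabins (V = 165.677 m³).
Additional absorption ΔA = 47.632 − 27.355 = 20.3 sabins.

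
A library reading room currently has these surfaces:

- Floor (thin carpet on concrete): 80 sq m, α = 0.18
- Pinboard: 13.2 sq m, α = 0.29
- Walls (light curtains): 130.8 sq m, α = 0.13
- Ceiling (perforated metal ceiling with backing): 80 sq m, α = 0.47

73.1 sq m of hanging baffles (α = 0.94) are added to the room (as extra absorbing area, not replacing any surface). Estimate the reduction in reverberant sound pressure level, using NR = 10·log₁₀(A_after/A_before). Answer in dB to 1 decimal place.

Total absorption A_before = 80·0.18 + 13.2·0.29 + 130.8·0.13 + 80·0.47
  = 14.400 + 3.828 + 17.004 + 37.600 = 72.832 sq m sabins.
Treatment contributes 73.1·0.94 = 68.714 sabins.
A_after = 72.832 + 68.714 = 141.546 sabins.
NR = 10·log₁₀(141.546/72.832) = 2.9 dB.

2.9 dB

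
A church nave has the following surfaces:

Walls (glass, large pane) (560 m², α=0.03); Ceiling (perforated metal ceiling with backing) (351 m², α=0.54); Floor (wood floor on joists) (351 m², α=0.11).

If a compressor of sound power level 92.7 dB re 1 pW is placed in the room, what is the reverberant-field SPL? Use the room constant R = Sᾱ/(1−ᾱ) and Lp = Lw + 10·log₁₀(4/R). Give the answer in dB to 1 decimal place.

73.9 dB

Σ(Sᵢαᵢ) = 560·0.03 + 351·0.54 + 351·0.11 = 244.950; total area S = 1262.0 m².
ᾱ = 244.950/1262.0 = 0.1941; R = Sᾱ/(1−ᾱ) = 244.950/(1−0.1941) = 303.946 m².
Lp = 92.7 + 10·log₁₀(4/303.946) = 92.7 + (-18.81) = 73.9 dB.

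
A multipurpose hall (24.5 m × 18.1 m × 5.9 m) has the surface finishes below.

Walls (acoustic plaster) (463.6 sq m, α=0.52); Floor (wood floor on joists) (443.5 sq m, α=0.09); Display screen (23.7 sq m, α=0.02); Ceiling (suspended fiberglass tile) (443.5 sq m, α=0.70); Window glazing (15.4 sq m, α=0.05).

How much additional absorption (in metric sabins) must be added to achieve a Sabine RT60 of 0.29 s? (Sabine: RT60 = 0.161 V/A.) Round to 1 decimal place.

859.8 sabins

Total absorption A₁ = 463.6·0.52 + 443.5·0.09 + 23.7·0.02 + 443.5·0.70 + 15.4·0.05
  = 241.072 + 39.915 + 0.474 + 310.450 + 0.770 = 592.681 sq m sabins.
For T = 0.29 s, need A₂ = 0.161·V/T = 0.161·2616.355/0.29 = 1452.528 sabins.
Shortfall: 1452.528 − 592.681 = 859.8 sabins.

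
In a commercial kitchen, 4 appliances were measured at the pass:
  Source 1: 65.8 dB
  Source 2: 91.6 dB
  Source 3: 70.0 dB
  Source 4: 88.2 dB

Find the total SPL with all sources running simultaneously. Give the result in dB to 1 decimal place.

93.3 dB

Converting to relative power and adding: 10^(65.8/10) + 10^(91.6/10) + 10^(70.0/10) + 10^(88.2/10) = 2.12e+09.
Combined level = 10 log₁₀(2.12e+09) = 93.3 dB.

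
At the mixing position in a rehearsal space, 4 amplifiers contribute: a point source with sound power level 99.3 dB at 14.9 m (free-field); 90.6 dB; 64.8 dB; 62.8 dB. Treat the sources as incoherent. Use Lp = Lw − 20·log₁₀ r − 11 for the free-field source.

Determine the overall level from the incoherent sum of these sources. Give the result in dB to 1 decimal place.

Source at 14.9 m: Lp = 99.3 − 20·log₁₀(14.9) − 11 = 64.8 dB.
Converting to relative power and adding: 10^(64.8/10) + 10^(90.6/10) + 10^(64.8/10) + 10^(62.8/10) = 1.156e+09.
Back to dB: 10·log₁₀ Σ = 90.6 dB.

90.6 dB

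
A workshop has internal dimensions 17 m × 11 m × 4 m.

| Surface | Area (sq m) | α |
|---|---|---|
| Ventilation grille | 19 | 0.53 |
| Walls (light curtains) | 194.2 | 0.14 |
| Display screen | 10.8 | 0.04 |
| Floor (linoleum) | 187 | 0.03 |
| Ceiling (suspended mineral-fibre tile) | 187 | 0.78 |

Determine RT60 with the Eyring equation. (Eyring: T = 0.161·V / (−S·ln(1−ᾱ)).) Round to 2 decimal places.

Total surface area S = 19 + 194.2 + 10.8 + 187 + 187 = 598.0 sq m.
Absorption A = 19×0.53 + 194.2×0.14 + 10.8×0.04 + 187×0.03 + 187×0.78 = 189.160 sabins.
ᾱ = 189.160 / 598.0 = 0.3163.
Eyring denominator: −S ln(1−ᾱ) = 227.381.
V = 17 × 11 × 4 = 748 m³.
T = 0.161·V/[−S·ln(1−ᾱ)] = 0.161·748/227.381 = 0.53 s.

0.53 sec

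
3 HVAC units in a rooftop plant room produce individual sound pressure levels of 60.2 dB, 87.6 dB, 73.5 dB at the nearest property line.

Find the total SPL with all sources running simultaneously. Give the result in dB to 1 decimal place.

87.8 dB

Converting to relative power and adding: 10^(60.2/10) + 10^(87.6/10) + 10^(73.5/10) = 5.989e+08.
L_total = 10·log₁₀(5.989e+08) = 87.8 dB.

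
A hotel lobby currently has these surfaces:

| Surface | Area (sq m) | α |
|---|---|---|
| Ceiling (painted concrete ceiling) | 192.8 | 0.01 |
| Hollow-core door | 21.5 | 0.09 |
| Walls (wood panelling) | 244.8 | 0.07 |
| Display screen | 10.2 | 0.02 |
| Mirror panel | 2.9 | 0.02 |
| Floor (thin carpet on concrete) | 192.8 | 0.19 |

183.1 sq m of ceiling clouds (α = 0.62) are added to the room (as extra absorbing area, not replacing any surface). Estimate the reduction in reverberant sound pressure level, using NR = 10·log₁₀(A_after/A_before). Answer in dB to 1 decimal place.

Equivalent absorption area: A_before = 192.8*0.01 + 21.5*0.09 + 244.8*0.07 + 10.2*0.02 + 2.9*0.02 + 192.8*0.19 = 57.893 sq m.
Added absorption = 183.1 × 0.62 = 113.522 sabins.
A_after = 57.893 + 113.522 = 171.415 sabins.
Reduction = 10 log₁₀(A_after/A_before) = 10 log₁₀(2.9609) = 4.7 dB.

4.7 dB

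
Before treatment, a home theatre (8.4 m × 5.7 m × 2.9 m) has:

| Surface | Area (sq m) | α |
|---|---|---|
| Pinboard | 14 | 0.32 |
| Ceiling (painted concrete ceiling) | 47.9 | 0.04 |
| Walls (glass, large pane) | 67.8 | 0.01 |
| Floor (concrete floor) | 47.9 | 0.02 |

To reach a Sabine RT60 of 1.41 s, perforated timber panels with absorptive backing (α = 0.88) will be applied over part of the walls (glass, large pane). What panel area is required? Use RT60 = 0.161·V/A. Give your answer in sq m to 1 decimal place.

Total absorption A₁ = 14·0.32 + 47.9·0.04 + 67.8·0.01 + 47.9·0.02
  = 4.480 + 1.916 + 0.678 + 0.958 = 8.032 sq m sabins.
V = 138.852 m³. Target absorption A₂ = 0.161 × 138.852 / 1.41 = 15.855 sabins.
ΔA needed = 15.855 − 8.032 = 7.823 sabins.
Net gain per sq m: Δα = 0.88 − 0.01 = 0.87.
Panel area = 7.823 / 0.87 = 9.0 sq m.

9.0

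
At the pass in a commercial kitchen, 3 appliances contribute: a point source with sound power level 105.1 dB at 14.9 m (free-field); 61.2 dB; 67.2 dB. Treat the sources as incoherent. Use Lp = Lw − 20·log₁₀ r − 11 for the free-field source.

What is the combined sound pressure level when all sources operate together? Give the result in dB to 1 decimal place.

Source at 14.9 m: Lp = 105.1 − 20·log₁₀(14.9) − 11 = 70.6 dB.
Converting to relative power and adding: 10^(70.6/10) + 10^(61.2/10) + 10^(67.2/10) = 1.805e+07.
Combined level = 10 log₁₀(1.805e+07) = 72.6 dB.

72.6 dB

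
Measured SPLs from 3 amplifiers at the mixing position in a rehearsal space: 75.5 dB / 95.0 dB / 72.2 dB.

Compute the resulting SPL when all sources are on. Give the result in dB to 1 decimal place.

Sum in the linear (power) domain: Σ 10^(Lᵢ/10) = 10^(75.5/10) + 10^(95.0/10) + 10^(72.2/10) = 3.214e+09.
Back to dB: 10·log₁₀ Σ = 95.1 dB.

95.1 dB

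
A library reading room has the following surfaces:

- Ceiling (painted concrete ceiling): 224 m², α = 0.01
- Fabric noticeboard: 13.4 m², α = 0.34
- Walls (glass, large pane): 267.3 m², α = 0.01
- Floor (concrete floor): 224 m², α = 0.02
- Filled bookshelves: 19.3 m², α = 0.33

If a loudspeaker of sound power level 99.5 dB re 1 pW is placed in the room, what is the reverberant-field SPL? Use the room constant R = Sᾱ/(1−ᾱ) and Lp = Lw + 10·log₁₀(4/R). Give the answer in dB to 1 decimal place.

92.3 dB

A = 20.318 sabins; S = 748.0 m².
ᾱ = 0.0272, so room constant R = A/(1−ᾱ) = 20.886 m².
Lp = Lw + 10 log₁₀(4/R) = 99.5 -7.18 = 92.3 dB.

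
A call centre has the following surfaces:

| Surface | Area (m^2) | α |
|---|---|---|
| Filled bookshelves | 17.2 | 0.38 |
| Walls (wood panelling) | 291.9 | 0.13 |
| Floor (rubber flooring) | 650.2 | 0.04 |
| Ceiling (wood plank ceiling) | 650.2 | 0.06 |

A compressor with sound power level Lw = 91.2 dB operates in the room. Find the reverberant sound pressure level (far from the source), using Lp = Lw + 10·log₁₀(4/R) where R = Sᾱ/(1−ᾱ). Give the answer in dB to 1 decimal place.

A = 109.503 sabins; S = 1609.5 m^2.
ᾱ = 109.503/1609.5 = 0.0680; R = Sᾱ/(1−ᾱ) = 109.503/(1−0.0680) = 117.492 m^2.
Lp = Lw + 10 log₁₀(4/R) = 91.2 -14.68 = 76.5 dB.

76.5 dB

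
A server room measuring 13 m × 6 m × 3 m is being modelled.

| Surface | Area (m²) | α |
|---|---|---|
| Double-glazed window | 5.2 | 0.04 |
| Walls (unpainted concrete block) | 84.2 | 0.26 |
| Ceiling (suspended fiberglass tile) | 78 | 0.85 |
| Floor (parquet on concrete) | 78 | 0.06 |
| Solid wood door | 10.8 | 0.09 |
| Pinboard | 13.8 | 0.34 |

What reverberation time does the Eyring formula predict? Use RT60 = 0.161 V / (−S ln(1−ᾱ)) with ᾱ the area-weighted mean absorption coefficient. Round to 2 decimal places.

S = Σ Sᵢ = 270.0 m².
Σ(Sᵢαᵢ) = 5.2·0.04 + 84.2·0.26 + 78·0.85 + 78·0.06 + 10.8·0.09 + 13.8·0.34 = 98.744.
ᾱ = 98.744 / 270.0 = 0.3657.
Eyring denominator: −S ln(1−ᾱ) = 122.913.
V = 13 × 6 × 3 = 234 m³.
RT60 = 0.161 × 234 / 122.913 = 0.31 s.

0.31 seconds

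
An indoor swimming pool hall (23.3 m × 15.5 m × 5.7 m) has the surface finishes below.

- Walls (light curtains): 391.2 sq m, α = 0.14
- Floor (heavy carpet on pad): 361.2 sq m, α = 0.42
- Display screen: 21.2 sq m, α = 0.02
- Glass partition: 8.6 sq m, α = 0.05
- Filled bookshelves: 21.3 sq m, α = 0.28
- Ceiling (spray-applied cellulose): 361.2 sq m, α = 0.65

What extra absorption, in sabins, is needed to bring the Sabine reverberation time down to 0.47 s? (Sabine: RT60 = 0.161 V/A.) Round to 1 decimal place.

Equivalent absorption area: A₁ = 391.2×0.14 + 361.2×0.42 + 21.2×0.02 + 8.6×0.05 + 21.3×0.28 + 361.2×0.65 = 448.070 sq m.
For T = 0.47 s, need A₂ = 0.161·V/T = 0.161·2058.555/0.47 = 705.165 sabins.
ΔA = A₂ − A₁ = 705.165 − 448.070 = 257.1 sabins.

257.1 sabins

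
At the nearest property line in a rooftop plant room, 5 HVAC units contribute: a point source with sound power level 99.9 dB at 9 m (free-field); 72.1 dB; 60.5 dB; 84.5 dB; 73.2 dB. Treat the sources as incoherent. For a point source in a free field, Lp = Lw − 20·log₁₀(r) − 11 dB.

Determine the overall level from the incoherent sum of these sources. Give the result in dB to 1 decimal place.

85.2 dB

Source at 9 m: Lp = 99.9 − 20·log₁₀(9) − 11 = 69.8 dB.
Sum in the linear (power) domain: Σ 10^(Lᵢ/10) = 10^(69.8/10) + 10^(72.1/10) + 10^(60.5/10) + 10^(84.5/10) + 10^(73.2/10) = 3.296e+08.
L_total = 10·log₁₀(3.296e+08) = 85.2 dB.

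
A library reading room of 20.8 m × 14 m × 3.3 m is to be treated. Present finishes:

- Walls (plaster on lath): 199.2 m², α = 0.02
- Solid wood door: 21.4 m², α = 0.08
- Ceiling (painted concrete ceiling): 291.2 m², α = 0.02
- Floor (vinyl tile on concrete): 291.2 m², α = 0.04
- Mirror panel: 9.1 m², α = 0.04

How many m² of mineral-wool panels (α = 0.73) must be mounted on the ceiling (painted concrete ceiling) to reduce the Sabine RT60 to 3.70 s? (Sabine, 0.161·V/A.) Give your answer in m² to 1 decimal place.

25.8

Equivalent absorption area: A₁ = 199.2×0.02 + 21.4×0.08 + 291.2×0.02 + 291.2×0.04 + 9.1×0.04 = 23.532 m².
Required A₂ = 0.161·960.96/3.70 = 41.815 sabins.
ΔA needed = 41.815 − 23.532 = 18.283 sabins.
Each m² of panel replacing the ceiling (painted concrete ceiling) adds (0.73 − 0.02) = 0.71 sabins.
Panel area = 18.283 / 0.71 = 25.8 m².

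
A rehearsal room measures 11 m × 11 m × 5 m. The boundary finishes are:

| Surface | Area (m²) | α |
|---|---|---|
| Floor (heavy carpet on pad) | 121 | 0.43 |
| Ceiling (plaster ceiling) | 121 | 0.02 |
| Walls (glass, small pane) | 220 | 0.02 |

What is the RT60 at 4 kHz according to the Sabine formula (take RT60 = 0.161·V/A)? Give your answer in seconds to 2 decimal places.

1.66 seconds

Summing Sᵢαᵢ: 52.030 + 2.420 + 4.400 → A = 58.850 sabins.
Room volume: 605 m³.
RT60 = 0.161 · V / A = 0.161 × 605 / 58.850 = 1.66 s.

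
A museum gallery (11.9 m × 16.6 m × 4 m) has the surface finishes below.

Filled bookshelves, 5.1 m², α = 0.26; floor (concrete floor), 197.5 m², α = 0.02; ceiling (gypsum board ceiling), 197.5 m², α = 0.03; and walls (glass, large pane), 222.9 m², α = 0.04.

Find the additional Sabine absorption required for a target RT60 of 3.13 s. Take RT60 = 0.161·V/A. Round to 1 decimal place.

20.5 sabins

A₁ = Σ Sᵢαᵢ = 5.1·0.26 + 197.5·0.02 + 197.5·0.03 + 222.9·0.04 = 20.117 sabins.
For T = 3.13 s, need A₂ = 0.161·V/T = 0.161·790.16/3.13 = 40.644 sabins.
Additional absorption ΔA = 40.644 − 20.117 = 20.5 sabins.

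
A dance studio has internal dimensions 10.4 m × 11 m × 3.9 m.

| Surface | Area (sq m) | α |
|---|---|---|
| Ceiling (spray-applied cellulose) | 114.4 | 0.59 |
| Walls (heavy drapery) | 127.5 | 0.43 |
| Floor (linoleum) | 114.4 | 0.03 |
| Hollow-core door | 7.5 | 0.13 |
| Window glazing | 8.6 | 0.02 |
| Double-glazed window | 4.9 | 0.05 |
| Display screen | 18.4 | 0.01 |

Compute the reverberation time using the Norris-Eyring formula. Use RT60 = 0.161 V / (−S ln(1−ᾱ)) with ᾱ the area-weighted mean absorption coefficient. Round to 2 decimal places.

Total surface area S = 114.4 + 127.5 + 114.4 + 7.5 + 8.6 + 4.9 + 18.4 = 395.7 sq m.
Absorption A = 114.4×0.59 + 127.5×0.43 + 114.4×0.03 + 7.5×0.13 + 8.6×0.02 + 4.9×0.05 + 18.4×0.01 = 127.329 sabins.
ᾱ = 127.329 / 395.7 = 0.3218.
−S·ln(1−ᾱ) = −395.7 × ln(1 − 0.3218) = 153.655.
V = 10.4 × 11 × 3.9 = 446.16 m³.
T = 0.161·V/[−S·ln(1−ᾱ)] = 0.161·446.16/153.655 = 0.47 s.

0.47 sec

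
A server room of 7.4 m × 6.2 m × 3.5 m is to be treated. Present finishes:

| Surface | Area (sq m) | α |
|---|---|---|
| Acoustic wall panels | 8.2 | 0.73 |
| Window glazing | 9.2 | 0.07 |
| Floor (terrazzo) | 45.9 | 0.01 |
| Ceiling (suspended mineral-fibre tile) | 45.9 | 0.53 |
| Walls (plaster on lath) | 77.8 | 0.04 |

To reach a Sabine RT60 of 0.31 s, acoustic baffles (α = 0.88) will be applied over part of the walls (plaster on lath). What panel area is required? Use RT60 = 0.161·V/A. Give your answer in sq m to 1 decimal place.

58.2

A₁ = Σ Sᵢαᵢ = 8.2·0.73 + 9.2·0.07 + 45.9·0.01 + 45.9·0.53 + 77.8·0.04 = 34.528 sabins.
Required A₂ = 0.161·160.58/0.31 = 83.398 sabins.
Absorption to add: 83.398 − 34.528 = 48.870 sabins.
Net gain per sq m: Δα = 0.88 − 0.04 = 0.84.
Panel area = 48.870 / 0.84 = 58.2 sq m.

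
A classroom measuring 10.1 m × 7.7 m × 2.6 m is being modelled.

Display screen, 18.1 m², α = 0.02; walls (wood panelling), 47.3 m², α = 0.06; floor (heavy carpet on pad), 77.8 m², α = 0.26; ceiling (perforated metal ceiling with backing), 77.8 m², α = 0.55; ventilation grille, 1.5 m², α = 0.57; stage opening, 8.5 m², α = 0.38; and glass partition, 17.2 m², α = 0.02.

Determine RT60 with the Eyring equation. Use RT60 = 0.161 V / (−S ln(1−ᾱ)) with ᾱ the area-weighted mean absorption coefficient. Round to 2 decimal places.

0.39 seconds

Total surface area S = 18.1 + 47.3 + 77.8 + 77.8 + 1.5 + 8.5 + 17.2 = 248.2 m².
Absorption A = 18.1×0.02 + 47.3×0.06 + 77.8×0.26 + 77.8×0.55 + 1.5×0.57 + 8.5×0.38 + 17.2×0.02 = 70.647 sabins.
Mean coefficient ᾱ = A/S = 0.2846.
Eyring denominator: −S ln(1−ᾱ) = 83.126.
V = 10.1 × 7.7 × 2.6 = 202.202 m³.
RT60 = 0.161 × 202.202 / 83.126 = 0.39 s.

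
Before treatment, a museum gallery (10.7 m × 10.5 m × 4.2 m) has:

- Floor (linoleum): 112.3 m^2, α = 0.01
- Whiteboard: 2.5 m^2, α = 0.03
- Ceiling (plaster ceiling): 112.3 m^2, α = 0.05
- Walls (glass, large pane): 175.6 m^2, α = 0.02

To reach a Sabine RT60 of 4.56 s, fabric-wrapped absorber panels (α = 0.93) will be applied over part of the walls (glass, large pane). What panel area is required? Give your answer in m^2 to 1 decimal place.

7.0

Equivalent absorption area: A₁ = 112.3×0.01 + 2.5×0.03 + 112.3×0.05 + 175.6×0.02 = 10.325 m^2.
Required A₂ = 0.161·471.87/4.56 = 16.660 sabins.
ΔA needed = 16.660 − 10.325 = 6.335 sabins.
Each m^2 of panel replacing the walls (glass, large pane) adds (0.93 − 0.02) = 0.91 sabins.
Area = ΔA/Δα = 6.335/0.91 = 7.0 m^2.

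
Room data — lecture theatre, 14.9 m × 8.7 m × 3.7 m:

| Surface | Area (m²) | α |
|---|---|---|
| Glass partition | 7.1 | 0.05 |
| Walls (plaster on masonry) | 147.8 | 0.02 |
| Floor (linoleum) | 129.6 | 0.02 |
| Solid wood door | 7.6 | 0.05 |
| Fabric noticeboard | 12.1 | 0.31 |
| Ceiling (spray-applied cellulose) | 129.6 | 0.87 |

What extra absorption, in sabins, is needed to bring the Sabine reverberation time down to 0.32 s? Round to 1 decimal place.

118.5 sabins

Equivalent absorption area: A₁ = 7.1*0.05 + 147.8*0.02 + 129.6*0.02 + 7.6*0.05 + 12.1*0.31 + 129.6*0.87 = 122.786 m².
V = 479.631 m³. Required absorption A₂ = 0.161 × 479.631 / 0.32 = 241.314 sabins.
ΔA = A₂ − A₁ = 241.314 − 122.786 = 118.5 sabins.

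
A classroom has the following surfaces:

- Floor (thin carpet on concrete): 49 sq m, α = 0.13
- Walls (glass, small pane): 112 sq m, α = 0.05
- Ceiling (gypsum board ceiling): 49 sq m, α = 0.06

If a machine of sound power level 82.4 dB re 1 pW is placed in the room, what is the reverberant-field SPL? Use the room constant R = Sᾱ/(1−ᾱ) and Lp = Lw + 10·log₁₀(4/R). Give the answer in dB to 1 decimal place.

76.4 dB

Σ(Sᵢαᵢ) = 49·0.13 + 112·0.05 + 49·0.06 = 14.910; total area S = 210.0 sq m.
ᾱ = 14.910/210.0 = 0.0710; R = Sᾱ/(1−ᾱ) = 14.910/(1−0.0710) = 16.050 sq m.
Lp = Lw + 10 log₁₀(4/R) = 82.4 -6.03 = 76.4 dB.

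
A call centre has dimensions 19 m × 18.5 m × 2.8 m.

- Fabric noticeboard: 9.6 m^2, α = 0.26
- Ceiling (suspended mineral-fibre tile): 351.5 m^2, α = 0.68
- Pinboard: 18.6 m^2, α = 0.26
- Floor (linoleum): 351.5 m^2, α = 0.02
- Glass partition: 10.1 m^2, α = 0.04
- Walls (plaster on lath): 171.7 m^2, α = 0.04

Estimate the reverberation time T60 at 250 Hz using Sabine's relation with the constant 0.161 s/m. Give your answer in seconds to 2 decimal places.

0.61 s

Summing Sᵢαᵢ: 2.496 + 239.020 + 4.836 + 7.030 + 0.404 + 6.868 → A = 260.654 sabins.
Volume V = 19 × 18.5 × 2.8 = 984.2 m³.
T = 0.161 V/A = 0.161·984.2/260.654 = 0.61 s.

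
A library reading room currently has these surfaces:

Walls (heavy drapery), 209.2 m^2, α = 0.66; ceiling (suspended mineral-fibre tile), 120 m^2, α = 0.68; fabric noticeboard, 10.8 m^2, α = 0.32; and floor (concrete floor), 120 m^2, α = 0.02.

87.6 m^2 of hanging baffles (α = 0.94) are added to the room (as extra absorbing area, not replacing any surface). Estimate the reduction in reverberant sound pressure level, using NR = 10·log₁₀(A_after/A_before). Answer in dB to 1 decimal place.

Total absorption A_before = 209.2·0.66 + 120·0.68 + 10.8·0.32 + 120·0.02
  = 138.072 + 81.600 + 3.456 + 2.400 = 225.528 m^2 sabins.
Added absorption = 87.6 × 0.94 = 82.344 sabins.
New total A_after = 307.872 sabins.
NR = 10·log₁₀(307.872/225.528) = 1.4 dB.

1.4 dB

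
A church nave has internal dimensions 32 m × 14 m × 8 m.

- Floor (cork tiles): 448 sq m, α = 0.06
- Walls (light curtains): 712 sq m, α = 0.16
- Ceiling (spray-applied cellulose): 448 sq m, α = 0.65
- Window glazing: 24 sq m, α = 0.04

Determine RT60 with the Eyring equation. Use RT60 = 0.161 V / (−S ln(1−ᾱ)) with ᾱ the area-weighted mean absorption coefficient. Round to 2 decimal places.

S = Σ Sᵢ = 1632.0 sq m.
Σ(Sᵢαᵢ) = 448×0.06 + 712×0.16 + 448×0.65 + 24×0.04 = 432.960.
Mean coefficient ᾱ = A/S = 0.2653.
Eyring denominator: −S ln(1−ᾱ) = 503.134.
V = 32 × 14 × 8 = 3584 m³.
RT60 = 0.161 × 3584 / 503.134 = 1.15 s.

1.15 seconds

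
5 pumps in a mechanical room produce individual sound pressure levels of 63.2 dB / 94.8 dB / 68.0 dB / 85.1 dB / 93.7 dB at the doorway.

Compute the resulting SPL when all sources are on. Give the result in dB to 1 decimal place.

97.6 dB

Σ 10^(Lᵢ/10) = 5.696e+09.
Combined level = 10 log₁₀(5.696e+09) = 97.6 dB.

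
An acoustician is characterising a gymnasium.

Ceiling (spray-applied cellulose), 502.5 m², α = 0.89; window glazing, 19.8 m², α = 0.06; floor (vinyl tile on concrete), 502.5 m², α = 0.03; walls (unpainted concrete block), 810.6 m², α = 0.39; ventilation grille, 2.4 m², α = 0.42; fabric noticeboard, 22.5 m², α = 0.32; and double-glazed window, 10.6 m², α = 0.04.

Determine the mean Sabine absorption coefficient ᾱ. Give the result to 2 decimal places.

S = Σ Sᵢ = 502.5 + 19.8 + 502.5 + 810.6 + 2.4 + 22.5 + 10.6 = 1870.9 m².
Weighted sum Σ Sα = 788.254.
ᾱ = 788.254 / 1870.9 = 0.42.

0.42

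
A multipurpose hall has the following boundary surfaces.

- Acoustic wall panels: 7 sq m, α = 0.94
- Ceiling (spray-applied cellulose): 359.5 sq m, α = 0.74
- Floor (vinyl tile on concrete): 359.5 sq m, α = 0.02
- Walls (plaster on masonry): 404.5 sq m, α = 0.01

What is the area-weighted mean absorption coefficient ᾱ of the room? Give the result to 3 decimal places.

S = Σ Sᵢ = 7 + 359.5 + 359.5 + 404.5 = 1130.5 sq m.
Weighted sum Σ Sα = 283.845.
ᾱ = 283.845 / 1130.5 = 0.251.

0.251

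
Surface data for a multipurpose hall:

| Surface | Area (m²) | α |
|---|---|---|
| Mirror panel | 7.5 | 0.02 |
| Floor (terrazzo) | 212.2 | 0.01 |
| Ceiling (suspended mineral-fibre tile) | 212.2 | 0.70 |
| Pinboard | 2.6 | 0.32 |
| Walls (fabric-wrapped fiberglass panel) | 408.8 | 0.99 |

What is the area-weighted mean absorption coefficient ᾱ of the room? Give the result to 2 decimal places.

Total surface area S = 843.3 m².
Σ(Sᵢαᵢ) = 7.5·0.02 + 212.2·0.01 + 212.2·0.70 + 2.6·0.32 + 408.8·0.99 = 556.356.
ᾱ = A/S = 0.66.

0.66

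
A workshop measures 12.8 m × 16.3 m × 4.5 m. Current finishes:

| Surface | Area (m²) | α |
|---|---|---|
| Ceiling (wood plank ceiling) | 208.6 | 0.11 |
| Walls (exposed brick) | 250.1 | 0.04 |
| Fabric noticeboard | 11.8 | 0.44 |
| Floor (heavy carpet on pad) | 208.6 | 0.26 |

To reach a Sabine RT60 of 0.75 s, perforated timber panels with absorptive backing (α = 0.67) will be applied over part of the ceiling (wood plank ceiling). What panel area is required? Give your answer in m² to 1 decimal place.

Summing Sᵢαᵢ: 22.946 + 10.004 + 5.192 + 54.236 → A₁ = 92.378 sabins.
Required A₂ = 0.161·938.88/0.75 = 201.546 sabins.
Absorption to add: 201.546 − 92.378 = 109.168 sabins.
Each m² of panel replacing the ceiling (wood plank ceiling) adds (0.67 − 0.11) = 0.56 sabins.
Panel area = 109.168 / 0.56 = 194.9 m².

194.9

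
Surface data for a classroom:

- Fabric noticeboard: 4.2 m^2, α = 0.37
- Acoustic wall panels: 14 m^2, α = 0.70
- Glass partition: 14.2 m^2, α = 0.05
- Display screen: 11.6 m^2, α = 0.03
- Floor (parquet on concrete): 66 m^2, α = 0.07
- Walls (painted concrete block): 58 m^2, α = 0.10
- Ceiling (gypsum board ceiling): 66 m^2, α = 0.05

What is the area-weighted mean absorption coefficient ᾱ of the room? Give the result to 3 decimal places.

S = Σ Sᵢ = 4.2 + 14 + 14.2 + 11.6 + 66 + 58 + 66 = 234.0 m^2.
Weighted sum Σ Sα = 26.132.
ᾱ = A/S = 0.112.

0.112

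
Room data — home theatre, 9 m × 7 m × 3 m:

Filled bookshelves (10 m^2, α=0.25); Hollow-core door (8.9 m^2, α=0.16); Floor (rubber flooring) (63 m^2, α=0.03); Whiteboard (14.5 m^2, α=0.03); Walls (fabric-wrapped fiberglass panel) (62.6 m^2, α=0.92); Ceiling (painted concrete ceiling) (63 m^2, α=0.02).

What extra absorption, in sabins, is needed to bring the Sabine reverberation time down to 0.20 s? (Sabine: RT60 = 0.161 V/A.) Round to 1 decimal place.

A₁ = Σ Sᵢαᵢ = 10·0.25 + 8.9·0.16 + 63·0.03 + 14.5·0.03 + 62.6·0.92 + 63·0.02 = 65.101 sabins.
V = 189 m³. Required absorption A₂ = 0.161 × 189 / 0.20 = 152.145 sabins.
ΔA = A₂ − A₁ = 152.145 − 65.101 = 87.0 sabins.

87.0 sabins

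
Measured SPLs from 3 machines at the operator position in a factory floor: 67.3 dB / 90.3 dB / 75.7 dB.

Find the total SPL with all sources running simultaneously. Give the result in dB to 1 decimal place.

Σ 10^(Lᵢ/10) = 1.114e+09.
Back to dB: 10·log₁₀ Σ = 90.5 dB.

90.5 dB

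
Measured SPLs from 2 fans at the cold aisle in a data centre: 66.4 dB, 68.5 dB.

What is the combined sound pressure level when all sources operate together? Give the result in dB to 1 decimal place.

70.6 dB

Converting to relative power and adding: 10^(66.4/10) + 10^(68.5/10) = 1.144e+07.
Back to dB: 10·log₁₀ Σ = 70.6 dB.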